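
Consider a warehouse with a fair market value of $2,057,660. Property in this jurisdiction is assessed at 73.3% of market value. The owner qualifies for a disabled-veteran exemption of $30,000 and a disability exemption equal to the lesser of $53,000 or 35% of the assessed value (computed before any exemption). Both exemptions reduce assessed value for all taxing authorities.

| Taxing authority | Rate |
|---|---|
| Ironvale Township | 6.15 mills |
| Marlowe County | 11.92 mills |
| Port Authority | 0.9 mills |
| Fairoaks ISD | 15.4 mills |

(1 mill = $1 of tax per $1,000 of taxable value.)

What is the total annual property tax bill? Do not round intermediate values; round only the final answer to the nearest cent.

$48,986.35

Assessed value = $2,057,660 × 0.733 = $1,508,264.78
Disability exemption = min($53,000, 35% × $1,508,264.78) = min($53,000, $527,892.673) = $53,000 (dollar cap binds)
Taxable value = $1,508,264.78 − $30,000 − $53,000 = $1,425,264.78
Ironvale Township: $1,425,264.78 × 0.00615 = $8,765.378397
Marlowe County: $1,425,264.78 × 0.01192 = $16,989.1561776
Port Authority: $1,425,264.78 × 0.0009 = $1,282.738302
Fairoaks ISD: $1,425,264.78 × 0.0154 = $21,949.077612
Total = $48,986.3504886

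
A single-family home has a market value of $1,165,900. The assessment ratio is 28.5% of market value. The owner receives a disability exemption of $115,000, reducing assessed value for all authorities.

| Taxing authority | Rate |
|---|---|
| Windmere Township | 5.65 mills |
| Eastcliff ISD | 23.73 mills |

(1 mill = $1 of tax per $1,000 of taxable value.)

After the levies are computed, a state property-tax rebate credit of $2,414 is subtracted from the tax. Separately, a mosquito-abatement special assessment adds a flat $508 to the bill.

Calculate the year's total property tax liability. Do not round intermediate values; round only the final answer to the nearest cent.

Assessed value = $1,165,900 × 0.285 = $332,281.5
Taxable value = $332,281.5 − $115,000 = $217,281.5
Windmere Township: $217,281.5 × 0.00565 = $1,227.640475
Eastcliff ISD: $217,281.5 × 0.02373 = $5,156.089995
Levies subtotal = $6,383.73047
After credit = $6,383.73047 − $2,414 = $3,969.73047
Total = $3,969.73047 + $508 = $4,477.73047

$4,477.73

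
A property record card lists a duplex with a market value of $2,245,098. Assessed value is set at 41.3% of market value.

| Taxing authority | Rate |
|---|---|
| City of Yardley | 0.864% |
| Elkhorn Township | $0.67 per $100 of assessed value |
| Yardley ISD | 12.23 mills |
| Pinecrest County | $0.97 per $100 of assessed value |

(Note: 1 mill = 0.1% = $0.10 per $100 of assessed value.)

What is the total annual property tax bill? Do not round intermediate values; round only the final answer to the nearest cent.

$34,557.69

Assessed value = $2,245,098 × 0.413 = $927,225.474
City of Yardley: $927,225.474 × 0.00864 = $8,011.22809536
Elkhorn Township: $927,225.474 × 0.0067 = $6,212.4106758
Yardley ISD: $927,225.474 × 0.01223 = $11,339.96754702
Pinecrest County: $927,225.474 × 0.0097 = $8,994.0870978
Total = $34,557.69341598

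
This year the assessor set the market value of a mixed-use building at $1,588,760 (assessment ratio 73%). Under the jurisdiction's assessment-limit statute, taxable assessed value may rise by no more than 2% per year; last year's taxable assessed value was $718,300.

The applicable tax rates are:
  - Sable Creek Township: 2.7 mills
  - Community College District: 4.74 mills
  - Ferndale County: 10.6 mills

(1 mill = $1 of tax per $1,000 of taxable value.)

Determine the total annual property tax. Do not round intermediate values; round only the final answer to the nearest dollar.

Uncapped assessed value = $1,588,760 × 0.73 = $1,159,794.8
Cap limit = $718,300 × 1.02 = $732,666
Taxable assessed value = min($1,159,794.8, $732,666) = $732,666 (cap binds)
Sable Creek Township: $732,666 × 0.0027 = $1,978.1982
Community College District: $732,666 × 0.00474 = $3,472.83684
Ferndale County: $732,666 × 0.0106 = $7,766.2596
Total = $13,217.29464

$13,217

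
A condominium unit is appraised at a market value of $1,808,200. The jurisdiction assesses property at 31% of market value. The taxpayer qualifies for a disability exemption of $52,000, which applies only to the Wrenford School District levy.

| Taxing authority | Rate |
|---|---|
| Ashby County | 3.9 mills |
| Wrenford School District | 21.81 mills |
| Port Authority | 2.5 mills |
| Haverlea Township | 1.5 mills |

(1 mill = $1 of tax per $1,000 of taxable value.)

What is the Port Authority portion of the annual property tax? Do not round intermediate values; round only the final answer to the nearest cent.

Assessed value = $1,808,200 × 0.31 = $560,542
Port Authority taxable value = $560,542 (exemption does not apply)
Port Authority levy = $560,542 × 0.0025 = $1,401.355

$1,401.36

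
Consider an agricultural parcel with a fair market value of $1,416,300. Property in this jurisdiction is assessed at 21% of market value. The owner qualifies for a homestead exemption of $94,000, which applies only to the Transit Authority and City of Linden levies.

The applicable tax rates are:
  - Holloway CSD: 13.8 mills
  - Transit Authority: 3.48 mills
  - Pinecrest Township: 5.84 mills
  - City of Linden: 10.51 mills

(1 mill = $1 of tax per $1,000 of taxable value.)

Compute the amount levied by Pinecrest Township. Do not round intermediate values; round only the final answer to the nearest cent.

Assessed value = $1,416,300 × 0.21 = $297,423
Pinecrest Township taxable value = $297,423 (exemption does not apply)
Pinecrest Township levy = $297,423 × 0.00584 = $1,736.95032

$1,736.95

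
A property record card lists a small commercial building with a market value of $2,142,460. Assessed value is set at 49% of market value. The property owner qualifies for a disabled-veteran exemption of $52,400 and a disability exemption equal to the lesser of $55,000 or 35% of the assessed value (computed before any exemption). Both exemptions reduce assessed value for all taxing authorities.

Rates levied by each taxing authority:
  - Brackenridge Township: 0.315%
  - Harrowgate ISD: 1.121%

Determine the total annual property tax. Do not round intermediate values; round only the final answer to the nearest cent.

Assessed value = $2,142,460 × 0.49 = $1,049,805.4
Disability exemption = min($55,000, 35% × $1,049,805.4) = min($55,000, $367,431.89) = $55,000 (dollar cap binds)
Taxable value = $1,049,805.4 − $52,400 − $55,000 = $942,405.4
Brackenridge Township: $942,405.4 × 0.00315 = $2,968.57701
Harrowgate ISD: $942,405.4 × 0.01121 = $10,564.364534
Total = $13,532.941544

$13,532.94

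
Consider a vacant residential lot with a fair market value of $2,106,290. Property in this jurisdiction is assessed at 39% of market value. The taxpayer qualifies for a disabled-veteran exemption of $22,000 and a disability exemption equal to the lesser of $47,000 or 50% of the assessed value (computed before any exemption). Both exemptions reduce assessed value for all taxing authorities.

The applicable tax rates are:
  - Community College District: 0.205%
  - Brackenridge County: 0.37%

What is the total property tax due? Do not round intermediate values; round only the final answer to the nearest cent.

$4,326.61

Assessed value = $2,106,290 × 0.39 = $821,453.1
Disability exemption = min($47,000, 50% × $821,453.1) = min($47,000, $410,726.55) = $47,000 (dollar cap binds)
Taxable value = $821,453.1 − $22,000 − $47,000 = $752,453.1
Community College District: $752,453.1 × 0.00205 = $1,542.528855
Brackenridge County: $752,453.1 × 0.0037 = $2,784.07647
Total = $4,326.605325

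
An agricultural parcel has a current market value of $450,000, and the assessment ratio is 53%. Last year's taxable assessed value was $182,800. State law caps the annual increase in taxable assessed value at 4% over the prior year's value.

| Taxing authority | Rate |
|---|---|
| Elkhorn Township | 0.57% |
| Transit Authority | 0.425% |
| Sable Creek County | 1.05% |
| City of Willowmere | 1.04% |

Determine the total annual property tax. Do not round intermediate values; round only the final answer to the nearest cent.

Uncapped assessed value = $450,000 × 0.53 = $238,500
Cap limit = $182,800 × 1.04 = $190,112
Taxable assessed value = min($238,500, $190,112) = $190,112 (cap binds)
Elkhorn Township: $190,112 × 0.0057 = $1,083.6384
Transit Authority: $190,112 × 0.00425 = $807.976
Sable Creek County: $190,112 × 0.0105 = $1,996.176
City of Willowmere: $190,112 × 0.0104 = $1,977.1648
Total = $5,864.9552

$5,864.96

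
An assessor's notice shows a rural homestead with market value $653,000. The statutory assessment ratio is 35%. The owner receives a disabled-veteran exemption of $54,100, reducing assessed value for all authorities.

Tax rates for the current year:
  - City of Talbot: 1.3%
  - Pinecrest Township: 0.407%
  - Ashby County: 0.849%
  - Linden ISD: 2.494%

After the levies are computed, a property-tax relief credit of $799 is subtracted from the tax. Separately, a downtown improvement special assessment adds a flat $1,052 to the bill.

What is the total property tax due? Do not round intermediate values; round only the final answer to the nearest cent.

Assessed value = $653,000 × 0.35 = $228,550
Taxable value = $228,550 − $54,100 = $174,450
City of Talbot: $174,450 × 0.013 = $2,267.85
Pinecrest Township: $174,450 × 0.00407 = $710.0115
Ashby County: $174,450 × 0.00849 = $1,481.0805
Linden ISD: $174,450 × 0.02494 = $4,350.783
Levies subtotal = $8,809.725
After credit = $8,809.725 − $799 = $8,010.725
Total = $8,010.725 + $1,052 = $9,062.725

$9,062.73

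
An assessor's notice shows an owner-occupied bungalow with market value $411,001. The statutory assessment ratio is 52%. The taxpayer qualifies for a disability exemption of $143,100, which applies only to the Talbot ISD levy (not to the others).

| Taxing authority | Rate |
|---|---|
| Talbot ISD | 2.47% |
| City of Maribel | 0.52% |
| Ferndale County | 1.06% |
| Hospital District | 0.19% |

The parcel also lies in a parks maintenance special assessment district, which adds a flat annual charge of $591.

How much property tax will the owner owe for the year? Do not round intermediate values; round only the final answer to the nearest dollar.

Assessed value = $411,001 × 0.52 = $213,720.52
Talbot ISD: ($213,720.52 − $143,100) × 0.0247 = $70,620.52 × 0.0247 = $1,744.326844
City of Maribel: $213,720.52 × 0.0052 = $1,111.346704
Ferndale County: $213,720.52 × 0.0106 = $2,265.437512
Hospital District: $213,720.52 × 0.0019 = $406.068988
Levies subtotal = $5,527.180048
Total = $5,527.180048 + $591 = $6,118.180048

$6,118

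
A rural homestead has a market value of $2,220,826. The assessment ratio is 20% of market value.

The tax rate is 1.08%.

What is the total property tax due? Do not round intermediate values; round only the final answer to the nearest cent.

Assessed value = $2,220,826 × 0.2 = $444,165.2
Tax = $444,165.2 × 0.0108 = $4,796.98416

$4,796.98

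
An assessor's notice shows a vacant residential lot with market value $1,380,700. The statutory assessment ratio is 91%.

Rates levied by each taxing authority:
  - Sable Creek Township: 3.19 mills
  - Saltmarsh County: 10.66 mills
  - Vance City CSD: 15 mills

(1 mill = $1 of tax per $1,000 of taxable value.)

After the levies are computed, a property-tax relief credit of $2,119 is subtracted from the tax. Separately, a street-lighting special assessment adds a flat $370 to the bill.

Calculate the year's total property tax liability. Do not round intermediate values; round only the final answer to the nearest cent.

Assessed value = $1,380,700 × 0.91 = $1,256,437
Sable Creek Township: $1,256,437 × 0.00319 = $4,008.03403
Saltmarsh County: $1,256,437 × 0.01066 = $13,393.61842
Vance City CSD: $1,256,437 × 0.015 = $18,846.555
Levies subtotal = $36,248.20745
After credit = $36,248.20745 − $2,119 = $34,129.20745
Total = $34,129.20745 + $370 = $34,499.20745

$34,499.21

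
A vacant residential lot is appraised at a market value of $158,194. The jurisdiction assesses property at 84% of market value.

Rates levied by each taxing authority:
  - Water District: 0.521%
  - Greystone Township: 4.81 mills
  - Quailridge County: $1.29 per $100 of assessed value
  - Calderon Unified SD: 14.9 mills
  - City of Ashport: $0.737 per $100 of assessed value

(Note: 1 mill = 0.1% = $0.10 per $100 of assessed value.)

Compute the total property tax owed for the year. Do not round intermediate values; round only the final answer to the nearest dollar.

$6,005

Assessed value = $158,194 × 0.84 = $132,882.96
Water District: $132,882.96 × 0.00521 = $692.3202216
Greystone Township: $132,882.96 × 0.00481 = $639.1670376
Quailridge County: $132,882.96 × 0.0129 = $1,714.190184
Calderon Unified SD: $132,882.96 × 0.0149 = $1,979.956104
City of Ashport: $132,882.96 × 0.00737 = $979.3474152
Total = $6,004.9809624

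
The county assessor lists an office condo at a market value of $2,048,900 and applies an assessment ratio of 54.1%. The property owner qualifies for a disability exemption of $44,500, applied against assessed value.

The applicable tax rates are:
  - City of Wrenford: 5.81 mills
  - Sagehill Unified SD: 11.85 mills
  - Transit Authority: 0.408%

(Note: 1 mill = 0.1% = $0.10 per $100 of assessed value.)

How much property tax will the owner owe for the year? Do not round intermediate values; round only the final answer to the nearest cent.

$23,130.38

Assessed value = $2,048,900 × 0.541 = $1,108,454.9
Taxable value = $1,108,454.9 − $44,500 = $1,063,954.9
City of Wrenford: $1,063,954.9 × 0.00581 = $6,181.577969
Sagehill Unified SD: $1,063,954.9 × 0.01185 = $12,607.865565
Transit Authority: $1,063,954.9 × 0.00408 = $4,340.935992
Total = $23,130.379526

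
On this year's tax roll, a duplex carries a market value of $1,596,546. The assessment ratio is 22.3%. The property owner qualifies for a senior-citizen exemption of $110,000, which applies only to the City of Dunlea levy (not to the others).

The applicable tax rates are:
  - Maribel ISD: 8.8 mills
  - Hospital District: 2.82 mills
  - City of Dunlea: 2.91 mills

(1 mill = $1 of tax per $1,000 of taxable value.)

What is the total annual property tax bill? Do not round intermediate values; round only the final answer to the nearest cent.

Assessed value = $1,596,546 × 0.223 = $356,029.758
Maribel ISD: $356,029.758 × 0.0088 = $3,133.0618704
Hospital District: $356,029.758 × 0.00282 = $1,004.00391756
City of Dunlea: ($356,029.758 − $110,000) × 0.00291 = $246,029.758 × 0.00291 = $715.94659578
Total = $4,853.01238374

$4,853.01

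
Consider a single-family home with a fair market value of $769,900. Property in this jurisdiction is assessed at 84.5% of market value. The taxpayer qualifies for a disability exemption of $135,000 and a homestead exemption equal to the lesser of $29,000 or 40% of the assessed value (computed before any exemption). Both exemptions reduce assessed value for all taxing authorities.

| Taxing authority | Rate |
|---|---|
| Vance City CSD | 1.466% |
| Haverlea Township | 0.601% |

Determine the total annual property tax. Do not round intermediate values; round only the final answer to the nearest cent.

Assessed value = $769,900 × 0.845 = $650,565.5
Homestead exemption = min($29,000, 40% × $650,565.5) = min($29,000, $260,226.2) = $29,000 (dollar cap binds)
Taxable value = $650,565.5 − $135,000 − $29,000 = $486,565.5
Vance City CSD: $486,565.5 × 0.01466 = $7,133.05023
Haverlea Township: $486,565.5 × 0.00601 = $2,924.258655
Total = $10,057.308885

$10,057.31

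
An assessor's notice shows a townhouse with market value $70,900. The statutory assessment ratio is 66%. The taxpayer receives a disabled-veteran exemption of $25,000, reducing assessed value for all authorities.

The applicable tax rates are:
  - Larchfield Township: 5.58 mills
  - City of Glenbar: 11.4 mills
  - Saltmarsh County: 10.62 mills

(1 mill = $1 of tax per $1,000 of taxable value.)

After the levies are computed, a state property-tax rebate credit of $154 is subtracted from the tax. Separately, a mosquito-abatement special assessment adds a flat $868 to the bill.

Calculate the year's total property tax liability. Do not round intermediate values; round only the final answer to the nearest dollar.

Assessed value = $70,900 × 0.66 = $46,794
Taxable value = $46,794 − $25,000 = $21,794
Larchfield Township: $21,794 × 0.00558 = $121.61052
City of Glenbar: $21,794 × 0.0114 = $248.4516
Saltmarsh County: $21,794 × 0.01062 = $231.45228
Levies subtotal = $601.5144
After credit = $601.5144 − $154 = $447.5144
Total = $447.5144 + $868 = $1,315.5144

$1,316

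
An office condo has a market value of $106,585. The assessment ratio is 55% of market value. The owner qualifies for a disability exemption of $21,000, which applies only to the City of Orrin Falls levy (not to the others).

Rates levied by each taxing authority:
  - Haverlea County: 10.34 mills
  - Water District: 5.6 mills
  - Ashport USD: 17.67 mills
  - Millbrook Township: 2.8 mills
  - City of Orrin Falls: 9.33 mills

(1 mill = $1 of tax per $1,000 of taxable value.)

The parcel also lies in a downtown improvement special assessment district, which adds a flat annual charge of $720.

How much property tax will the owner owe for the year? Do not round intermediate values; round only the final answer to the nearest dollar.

$3,205

Assessed value = $106,585 × 0.55 = $58,621.75
Haverlea County: $58,621.75 × 0.01034 = $606.148895
Water District: $58,621.75 × 0.0056 = $328.2818
Ashport USD: $58,621.75 × 0.01767 = $1,035.8463225
Millbrook Township: $58,621.75 × 0.0028 = $164.1409
City of Orrin Falls: ($58,621.75 − $21,000) × 0.00933 = $37,621.75 × 0.00933 = $351.0109275
Levies subtotal = $2,485.428845
Total = $2,485.428845 + $720 = $3,205.428845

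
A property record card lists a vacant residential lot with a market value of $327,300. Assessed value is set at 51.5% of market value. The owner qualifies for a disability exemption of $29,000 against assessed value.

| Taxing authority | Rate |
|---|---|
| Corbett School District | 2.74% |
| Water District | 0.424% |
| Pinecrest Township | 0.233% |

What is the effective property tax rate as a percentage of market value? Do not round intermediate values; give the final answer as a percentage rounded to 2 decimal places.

1.45%

Assessed value = $327,300 × 0.515 = $168,559.5
Taxable value = $168,559.5 − $29,000 = $139,559.5
Corbett School District: $139,559.5 × 0.0274 = $3,823.9303
Water District: $139,559.5 × 0.00424 = $591.73228
Pinecrest Township: $139,559.5 × 0.00233 = $325.173635
Total tax = $4,740.836215
Effective rate = $4,740.836215 ÷ $327,300 = 1.45% of market value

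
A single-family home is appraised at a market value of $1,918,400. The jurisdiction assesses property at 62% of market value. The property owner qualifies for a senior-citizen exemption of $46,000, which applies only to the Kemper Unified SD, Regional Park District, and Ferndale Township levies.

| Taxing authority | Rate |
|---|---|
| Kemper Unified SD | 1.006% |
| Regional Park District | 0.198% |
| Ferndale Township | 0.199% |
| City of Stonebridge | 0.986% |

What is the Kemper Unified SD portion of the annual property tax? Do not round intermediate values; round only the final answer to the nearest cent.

$11,502.68

Assessed value = $1,918,400 × 0.62 = $1,189,408
Kemper Unified SD taxable value = $1,189,408 − $46,000 = $1,143,408
Kemper Unified SD levy = $1,143,408 × 0.01006 = $11,502.68448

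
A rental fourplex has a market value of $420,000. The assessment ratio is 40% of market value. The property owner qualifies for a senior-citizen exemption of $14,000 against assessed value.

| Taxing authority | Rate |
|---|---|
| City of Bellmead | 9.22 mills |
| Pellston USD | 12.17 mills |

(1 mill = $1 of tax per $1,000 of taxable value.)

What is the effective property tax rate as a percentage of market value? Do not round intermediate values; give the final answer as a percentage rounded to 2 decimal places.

Assessed value = $420,000 × 0.4 = $168,000
Taxable value = $168,000 − $14,000 = $154,000
City of Bellmead: $154,000 × 0.00922 = $1,419.88
Pellston USD: $154,000 × 0.01217 = $1,874.18
Total tax = $3,294.06
Effective rate = $3,294.06 ÷ $420,000 = 0.78% of market value

0.78%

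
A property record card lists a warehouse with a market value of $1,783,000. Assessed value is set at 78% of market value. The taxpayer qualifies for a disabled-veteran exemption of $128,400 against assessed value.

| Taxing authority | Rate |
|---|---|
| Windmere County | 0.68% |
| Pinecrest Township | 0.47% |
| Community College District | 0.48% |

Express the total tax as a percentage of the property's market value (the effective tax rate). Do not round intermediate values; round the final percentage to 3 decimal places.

1.154%

Assessed value = $1,783,000 × 0.78 = $1,390,740
Taxable value = $1,390,740 − $128,400 = $1,262,340
Windmere County: $1,262,340 × 0.0068 = $8,583.912
Pinecrest Township: $1,262,340 × 0.0047 = $5,932.998
Community College District: $1,262,340 × 0.0048 = $6,059.232
Total tax = $20,576.142
Effective rate = $20,576.142 ÷ $1,783,000 = 1.154% of market value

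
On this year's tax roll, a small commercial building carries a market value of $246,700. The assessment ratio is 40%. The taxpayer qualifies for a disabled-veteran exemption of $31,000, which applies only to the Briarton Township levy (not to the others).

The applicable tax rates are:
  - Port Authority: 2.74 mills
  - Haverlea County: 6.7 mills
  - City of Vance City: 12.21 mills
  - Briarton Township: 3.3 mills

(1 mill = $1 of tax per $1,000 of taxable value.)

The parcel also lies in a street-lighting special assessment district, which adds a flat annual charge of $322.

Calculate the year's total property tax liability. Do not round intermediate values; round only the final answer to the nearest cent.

Assessed value = $246,700 × 0.4 = $98,680
Port Authority: $98,680 × 0.00274 = $270.3832
Haverlea County: $98,680 × 0.0067 = $661.156
City of Vance City: $98,680 × 0.01221 = $1,204.8828
Briarton Township: ($98,680 − $31,000) × 0.0033 = $67,680 × 0.0033 = $223.344
Levies subtotal = $2,359.766
Total = $2,359.766 + $322 = $2,681.766

$2,681.77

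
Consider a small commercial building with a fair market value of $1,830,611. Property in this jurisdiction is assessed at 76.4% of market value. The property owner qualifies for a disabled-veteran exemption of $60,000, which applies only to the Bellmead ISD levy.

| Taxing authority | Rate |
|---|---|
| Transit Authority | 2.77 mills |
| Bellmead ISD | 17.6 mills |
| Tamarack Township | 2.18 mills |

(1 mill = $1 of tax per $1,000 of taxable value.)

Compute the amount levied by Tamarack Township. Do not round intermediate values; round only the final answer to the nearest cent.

$3,048.92

Assessed value = $1,830,611 × 0.764 = $1,398,586.804
Tamarack Township taxable value = $1,398,586.804 (exemption does not apply)
Tamarack Township levy = $1,398,586.804 × 0.00218 = $3,048.91923272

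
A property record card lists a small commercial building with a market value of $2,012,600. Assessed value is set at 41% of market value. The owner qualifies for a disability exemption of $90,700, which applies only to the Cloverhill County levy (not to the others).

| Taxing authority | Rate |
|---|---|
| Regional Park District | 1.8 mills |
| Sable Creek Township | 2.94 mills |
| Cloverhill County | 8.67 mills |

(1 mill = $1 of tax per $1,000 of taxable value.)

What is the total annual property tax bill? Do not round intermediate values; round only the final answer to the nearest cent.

$10,279.11

Assessed value = $2,012,600 × 0.41 = $825,166
Regional Park District: $825,166 × 0.0018 = $1,485.2988
Sable Creek Township: $825,166 × 0.00294 = $2,425.98804
Cloverhill County: ($825,166 − $90,700) × 0.00867 = $734,466 × 0.00867 = $6,367.82022
Total = $10,279.10706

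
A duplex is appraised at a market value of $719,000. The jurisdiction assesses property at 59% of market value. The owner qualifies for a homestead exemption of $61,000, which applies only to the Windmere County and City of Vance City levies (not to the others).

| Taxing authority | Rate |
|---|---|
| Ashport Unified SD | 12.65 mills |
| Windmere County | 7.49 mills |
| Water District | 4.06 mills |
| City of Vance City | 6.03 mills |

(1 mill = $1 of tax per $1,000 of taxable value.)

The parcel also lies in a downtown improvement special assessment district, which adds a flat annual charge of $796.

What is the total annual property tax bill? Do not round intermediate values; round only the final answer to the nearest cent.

$12,795.15

Assessed value = $719,000 × 0.59 = $424,210
Ashport Unified SD: $424,210 × 0.01265 = $5,366.2565
Windmere County: ($424,210 − $61,000) × 0.00749 = $363,210 × 0.00749 = $2,720.4429
Water District: $424,210 × 0.00406 = $1,722.2926
City of Vance City: ($424,210 − $61,000) × 0.00603 = $363,210 × 0.00603 = $2,190.1563
Levies subtotal = $11,999.1483
Total = $11,999.1483 + $796 = $12,795.1483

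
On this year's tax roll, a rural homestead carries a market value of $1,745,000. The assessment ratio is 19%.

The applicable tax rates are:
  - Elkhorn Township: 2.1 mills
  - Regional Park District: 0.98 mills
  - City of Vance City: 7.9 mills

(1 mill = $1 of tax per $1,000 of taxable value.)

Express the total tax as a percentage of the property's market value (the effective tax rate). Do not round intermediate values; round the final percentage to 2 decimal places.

0.21%

Assessed value = $1,745,000 × 0.19 = $331,550
Elkhorn Township: $331,550 × 0.0021 = $696.255
Regional Park District: $331,550 × 0.00098 = $324.919
City of Vance City: $331,550 × 0.0079 = $2,619.245
Total tax = $3,640.419
Effective rate = $3,640.419 ÷ $1,745,000 = 0.21% of market value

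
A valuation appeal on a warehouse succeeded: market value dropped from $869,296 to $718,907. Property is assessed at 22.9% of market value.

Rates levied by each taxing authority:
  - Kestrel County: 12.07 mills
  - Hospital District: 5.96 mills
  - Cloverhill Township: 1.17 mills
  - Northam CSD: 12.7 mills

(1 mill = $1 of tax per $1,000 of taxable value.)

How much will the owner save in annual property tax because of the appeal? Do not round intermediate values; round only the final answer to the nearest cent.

Old assessed value = $869,296 × 0.229 = $199,068.784
New assessed value = $718,907 × 0.229 = $164,629.703
Combined rate = 0.01207 + 0.00596 + 0.00117 + 0.0127 = 0.0319
Old tax = $199,068.784 × 0.0319 = $6,350.2942096
New tax = $164,629.703 × 0.0319 = $5,251.6875257
Reduction = $6,350.2942096 − $5,251.6875257 = $1,098.6066839

$1,098.61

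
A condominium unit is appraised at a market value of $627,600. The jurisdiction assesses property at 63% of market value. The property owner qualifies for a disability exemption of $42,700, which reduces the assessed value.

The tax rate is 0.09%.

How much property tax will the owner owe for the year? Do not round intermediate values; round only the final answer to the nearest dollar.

$317

Assessed value = $627,600 × 0.63 = $395,388
Taxable value = $395,388 − $42,700 = $352,688
Tax = $352,688 × 0.0009 = $317.4192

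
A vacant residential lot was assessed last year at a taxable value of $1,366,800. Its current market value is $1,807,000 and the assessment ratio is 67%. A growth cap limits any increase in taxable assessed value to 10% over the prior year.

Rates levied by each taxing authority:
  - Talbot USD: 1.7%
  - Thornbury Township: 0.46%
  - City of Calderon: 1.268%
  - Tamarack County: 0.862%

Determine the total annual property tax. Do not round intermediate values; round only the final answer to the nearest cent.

Uncapped assessed value = $1,807,000 × 0.67 = $1,210,690
Cap limit = $1,366,800 × 1.1 = $1,503,480
Taxable assessed value = min($1,210,690, $1,503,480) = $1,210,690 (cap does not bind)
Talbot USD: $1,210,690 × 0.017 = $20,581.73
Thornbury Township: $1,210,690 × 0.0046 = $5,569.174
City of Calderon: $1,210,690 × 0.01268 = $15,351.5492
Tamarack County: $1,210,690 × 0.00862 = $10,436.1478
Total = $51,938.601

$51,938.60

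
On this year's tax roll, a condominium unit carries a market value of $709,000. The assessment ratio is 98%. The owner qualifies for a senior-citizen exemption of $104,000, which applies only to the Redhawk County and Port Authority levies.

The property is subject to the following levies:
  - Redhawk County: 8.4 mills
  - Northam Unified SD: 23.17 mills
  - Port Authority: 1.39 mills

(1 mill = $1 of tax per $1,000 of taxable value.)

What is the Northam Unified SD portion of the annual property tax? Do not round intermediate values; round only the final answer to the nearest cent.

$16,098.98

Assessed value = $709,000 × 0.98 = $694,820
Northam Unified SD taxable value = $694,820 (exemption does not apply)
Northam Unified SD levy = $694,820 × 0.02317 = $16,098.9794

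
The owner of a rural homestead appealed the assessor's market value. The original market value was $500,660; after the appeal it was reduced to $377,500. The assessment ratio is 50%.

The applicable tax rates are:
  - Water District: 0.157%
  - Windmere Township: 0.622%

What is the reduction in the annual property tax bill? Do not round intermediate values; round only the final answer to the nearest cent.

$479.71

Old assessed value = $500,660 × 0.5 = $250,330
New assessed value = $377,500 × 0.5 = $188,750
Combined rate = 0.00157 + 0.00622 = 0.00779
Old tax = $250,330 × 0.00779 = $1,950.0707
New tax = $188,750 × 0.00779 = $1,470.3625
Reduction = $1,950.0707 − $1,470.3625 = $479.7082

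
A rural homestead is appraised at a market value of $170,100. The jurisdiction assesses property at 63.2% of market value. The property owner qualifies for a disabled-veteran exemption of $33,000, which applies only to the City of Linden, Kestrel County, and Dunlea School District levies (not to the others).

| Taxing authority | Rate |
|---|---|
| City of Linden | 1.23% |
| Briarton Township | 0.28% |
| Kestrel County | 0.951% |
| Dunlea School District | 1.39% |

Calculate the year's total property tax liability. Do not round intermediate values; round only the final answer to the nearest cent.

Assessed value = $170,100 × 0.632 = $107,503.2
City of Linden: ($107,503.2 − $33,000) × 0.0123 = $74,503.2 × 0.0123 = $916.38936
Briarton Township: $107,503.2 × 0.0028 = $301.00896
Kestrel County: ($107,503.2 − $33,000) × 0.00951 = $74,503.2 × 0.00951 = $708.525432
Dunlea School District: ($107,503.2 − $33,000) × 0.0139 = $74,503.2 × 0.0139 = $1,035.59448
Total = $2,961.518232

$2,961.52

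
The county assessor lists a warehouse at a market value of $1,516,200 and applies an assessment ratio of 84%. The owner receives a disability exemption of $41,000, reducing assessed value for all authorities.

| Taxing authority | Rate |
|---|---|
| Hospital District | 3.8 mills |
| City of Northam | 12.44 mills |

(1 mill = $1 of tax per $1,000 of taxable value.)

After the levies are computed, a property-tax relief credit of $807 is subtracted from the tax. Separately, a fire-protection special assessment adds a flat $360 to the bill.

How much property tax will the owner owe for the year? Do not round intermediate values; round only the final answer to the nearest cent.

Assessed value = $1,516,200 × 0.84 = $1,273,608
Taxable value = $1,273,608 − $41,000 = $1,232,608
Hospital District: $1,232,608 × 0.0038 = $4,683.9104
City of Northam: $1,232,608 × 0.01244 = $15,333.64352
Levies subtotal = $20,017.55392
After credit = $20,017.55392 − $807 = $19,210.55392
Total = $19,210.55392 + $360 = $19,570.55392

$19,570.55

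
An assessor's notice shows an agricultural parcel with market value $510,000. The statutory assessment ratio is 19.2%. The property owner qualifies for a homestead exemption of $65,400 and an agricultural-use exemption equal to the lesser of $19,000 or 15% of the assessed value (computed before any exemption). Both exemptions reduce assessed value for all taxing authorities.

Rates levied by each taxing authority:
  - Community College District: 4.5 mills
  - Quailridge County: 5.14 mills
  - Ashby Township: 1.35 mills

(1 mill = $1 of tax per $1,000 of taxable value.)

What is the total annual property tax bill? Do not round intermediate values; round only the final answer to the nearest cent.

Assessed value = $510,000 × 0.192 = $97,920
Agricultural-use exemption = min($19,000, 15% × $97,920) = min($19,000, $14,688) = $14,688 (percentage binds)
Taxable value = $97,920 − $65,400 − $14,688 = $17,832
Community College District: $17,832 × 0.0045 = $80.244
Quailridge County: $17,832 × 0.00514 = $91.65648
Ashby Township: $17,832 × 0.00135 = $24.0732
Total = $195.97368

$195.97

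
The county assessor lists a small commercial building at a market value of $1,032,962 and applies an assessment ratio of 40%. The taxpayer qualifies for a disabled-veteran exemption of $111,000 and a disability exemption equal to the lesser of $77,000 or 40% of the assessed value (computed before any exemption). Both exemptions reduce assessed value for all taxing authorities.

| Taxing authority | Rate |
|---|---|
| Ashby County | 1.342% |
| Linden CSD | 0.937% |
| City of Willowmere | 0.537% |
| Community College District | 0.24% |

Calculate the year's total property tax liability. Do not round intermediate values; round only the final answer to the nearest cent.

$6,881.65

Assessed value = $1,032,962 × 0.4 = $413,184.8
Disability exemption = min($77,000, 40% × $413,184.8) = min($77,000, $165,273.92) = $77,000 (dollar cap binds)
Taxable value = $413,184.8 − $111,000 − $77,000 = $225,184.8
Ashby County: $225,184.8 × 0.01342 = $3,021.980016
Linden CSD: $225,184.8 × 0.00937 = $2,109.981576
City of Willowmere: $225,184.8 × 0.00537 = $1,209.242376
Community College District: $225,184.8 × 0.0024 = $540.44352
Total = $6,881.647488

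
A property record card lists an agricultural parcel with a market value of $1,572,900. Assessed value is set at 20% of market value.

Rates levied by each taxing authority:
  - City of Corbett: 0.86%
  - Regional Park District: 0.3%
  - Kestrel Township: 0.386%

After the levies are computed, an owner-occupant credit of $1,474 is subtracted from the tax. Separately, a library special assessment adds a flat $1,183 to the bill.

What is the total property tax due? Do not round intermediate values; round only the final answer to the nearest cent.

$4,572.41

Assessed value = $1,572,900 × 0.2 = $314,580
City of Corbett: $314,580 × 0.0086 = $2,705.388
Regional Park District: $314,580 × 0.003 = $943.74
Kestrel Township: $314,580 × 0.00386 = $1,214.2788
Levies subtotal = $4,863.4068
After credit = $4,863.4068 − $1,474 = $3,389.4068
Total = $3,389.4068 + $1,183 = $4,572.4068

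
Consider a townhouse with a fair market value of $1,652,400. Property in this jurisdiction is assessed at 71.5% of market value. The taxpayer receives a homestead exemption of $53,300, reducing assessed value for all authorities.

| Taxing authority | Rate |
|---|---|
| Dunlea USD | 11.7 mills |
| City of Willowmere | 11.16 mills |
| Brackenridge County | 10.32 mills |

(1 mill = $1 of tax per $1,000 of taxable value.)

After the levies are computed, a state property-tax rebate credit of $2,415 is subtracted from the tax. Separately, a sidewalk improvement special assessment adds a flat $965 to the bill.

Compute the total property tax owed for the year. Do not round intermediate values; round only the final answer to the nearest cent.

$35,982.55

Assessed value = $1,652,400 × 0.715 = $1,181,466
Taxable value = $1,181,466 − $53,300 = $1,128,166
Dunlea USD: $1,128,166 × 0.0117 = $13,199.5422
City of Willowmere: $1,128,166 × 0.01116 = $12,590.33256
Brackenridge County: $1,128,166 × 0.01032 = $11,642.67312
Levies subtotal = $37,432.54788
After credit = $37,432.54788 − $2,415 = $35,017.54788
Total = $35,017.54788 + $965 = $35,982.54788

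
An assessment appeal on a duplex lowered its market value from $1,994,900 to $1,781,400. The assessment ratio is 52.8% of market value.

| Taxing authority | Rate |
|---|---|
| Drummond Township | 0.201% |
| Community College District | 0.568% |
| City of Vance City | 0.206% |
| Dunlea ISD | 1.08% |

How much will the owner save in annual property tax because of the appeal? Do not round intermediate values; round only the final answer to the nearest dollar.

$2,317

Old assessed value = $1,994,900 × 0.528 = $1,053,307.2
New assessed value = $1,781,400 × 0.528 = $940,579.2
Combined rate = 0.00201 + 0.00568 + 0.00206 + 0.0108 = 0.02055
Old tax = $1,053,307.2 × 0.02055 = $21,645.46296
New tax = $940,579.2 × 0.02055 = $19,328.90256
Reduction = $21,645.46296 − $19,328.90256 = $2,316.5604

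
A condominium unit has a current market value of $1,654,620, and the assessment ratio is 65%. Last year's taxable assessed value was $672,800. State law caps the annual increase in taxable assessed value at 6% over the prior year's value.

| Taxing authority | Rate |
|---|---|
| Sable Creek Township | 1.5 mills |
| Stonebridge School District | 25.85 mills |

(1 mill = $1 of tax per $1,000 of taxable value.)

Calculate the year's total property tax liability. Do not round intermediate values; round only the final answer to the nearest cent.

$19,505.14

Uncapped assessed value = $1,654,620 × 0.65 = $1,075,503
Cap limit = $672,800 × 1.06 = $713,168
Taxable assessed value = min($1,075,503, $713,168) = $713,168 (cap binds)
Sable Creek Township: $713,168 × 0.0015 = $1,069.752
Stonebridge School District: $713,168 × 0.02585 = $18,435.3928
Total = $19,505.1448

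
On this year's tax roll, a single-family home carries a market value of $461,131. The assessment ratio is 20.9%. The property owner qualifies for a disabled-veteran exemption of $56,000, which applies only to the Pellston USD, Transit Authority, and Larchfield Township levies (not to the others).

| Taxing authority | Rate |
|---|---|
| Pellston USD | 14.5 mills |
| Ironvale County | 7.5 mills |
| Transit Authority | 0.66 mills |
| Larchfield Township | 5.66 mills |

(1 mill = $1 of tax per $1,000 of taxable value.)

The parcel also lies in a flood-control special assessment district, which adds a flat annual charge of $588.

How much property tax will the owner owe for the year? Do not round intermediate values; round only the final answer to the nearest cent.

$2,151.46

Assessed value = $461,131 × 0.209 = $96,376.379
Pellston USD: ($96,376.379 − $56,000) × 0.0145 = $40,376.379 × 0.0145 = $585.4574955
Ironvale County: $96,376.379 × 0.0075 = $722.8228425
Transit Authority: ($96,376.379 − $56,000) × 0.00066 = $40,376.379 × 0.00066 = $26.64841014
Larchfield Township: ($96,376.379 − $56,000) × 0.00566 = $40,376.379 × 0.00566 = $228.53030514
Levies subtotal = $1,563.45905328
Total = $1,563.45905328 + $588 = $2,151.45905328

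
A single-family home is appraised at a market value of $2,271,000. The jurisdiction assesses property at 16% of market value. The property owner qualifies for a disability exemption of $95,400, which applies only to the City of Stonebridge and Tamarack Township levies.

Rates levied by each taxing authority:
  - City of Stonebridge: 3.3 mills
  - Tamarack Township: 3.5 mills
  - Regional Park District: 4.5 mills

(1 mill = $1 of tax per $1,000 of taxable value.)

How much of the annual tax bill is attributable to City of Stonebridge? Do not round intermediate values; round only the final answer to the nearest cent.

Assessed value = $2,271,000 × 0.16 = $363,360
City of Stonebridge taxable value = $363,360 − $95,400 = $267,960
City of Stonebridge levy = $267,960 × 0.0033 = $884.268

$884.27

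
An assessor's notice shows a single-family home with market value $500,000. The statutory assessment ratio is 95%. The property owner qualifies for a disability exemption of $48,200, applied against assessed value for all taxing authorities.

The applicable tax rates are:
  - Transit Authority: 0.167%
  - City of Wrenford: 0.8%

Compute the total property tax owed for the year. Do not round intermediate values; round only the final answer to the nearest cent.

Assessed value = $500,000 × 0.95 = $475,000
Taxable value = $475,000 − $48,200 = $426,800
Transit Authority: $426,800 × 0.00167 = $712.756
City of Wrenford: $426,800 × 0.008 = $3,414.4
Total = $712.756 + $3,414.4 = $4,127.156

$4,127.16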